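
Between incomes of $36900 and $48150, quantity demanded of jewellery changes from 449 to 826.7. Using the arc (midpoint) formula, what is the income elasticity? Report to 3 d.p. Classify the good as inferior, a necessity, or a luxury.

ΔQ = 826.7 − 449 = 377.7; midpoint Q̄ = (449 + 826.7)/2 = 637.85.
ΔI = 48150 − 36900 = 11250; midpoint Ī = (36900 + 48150)/2 = 42525.
η = (ΔQ/Q̄) ÷ (ΔI/Ī) = (377.7/637.85) ÷ (11250/42525) = 2.238.
η > 1 ⇒ luxury.

2.238 (luxury)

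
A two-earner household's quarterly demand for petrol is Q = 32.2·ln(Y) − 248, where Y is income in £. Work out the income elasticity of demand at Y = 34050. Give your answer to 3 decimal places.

0.366

At Y = 34050: Q = 88.026.
dQ/dY = 32.2/Y = 0.000945668 at this income.
η = (dQ/dY)·(Y/Q) = 0.000945668 × (34050/88.026) = 0.366.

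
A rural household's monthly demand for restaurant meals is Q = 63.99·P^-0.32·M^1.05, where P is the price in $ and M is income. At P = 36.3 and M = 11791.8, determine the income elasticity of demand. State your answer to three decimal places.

1.050

For a multiplicative demand Q = A·P^α·M^β, the income elasticity is β everywhere.
Here β = 1.05, so η = 1.050.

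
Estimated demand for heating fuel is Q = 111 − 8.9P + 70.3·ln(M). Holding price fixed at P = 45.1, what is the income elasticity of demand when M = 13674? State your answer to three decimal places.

0.185

At P = 45.1, M = 13674: Q = 379.095.
Holding P constant, ∂Q/∂M = 70.3/M = 0.00514114.
η_M = (∂Q/∂M)·(M/Q) = 0.00514114 × (13674/379.095) = 0.185.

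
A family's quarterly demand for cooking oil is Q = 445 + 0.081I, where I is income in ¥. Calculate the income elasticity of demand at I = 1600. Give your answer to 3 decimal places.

0.226

At I = 1600: Q = 574.600.
dQ/dI = 0.081.
η = (dQ/dI)·(I/Q) = 0.081 × (1600/574.600) = 0.226.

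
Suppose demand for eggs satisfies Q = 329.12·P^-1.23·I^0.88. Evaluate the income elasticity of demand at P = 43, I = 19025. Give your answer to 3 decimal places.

For a multiplicative demand Q = A·P^α·I^β, the income elasticity is β everywhere.
Here β = 0.88, so η = 0.880.

0.880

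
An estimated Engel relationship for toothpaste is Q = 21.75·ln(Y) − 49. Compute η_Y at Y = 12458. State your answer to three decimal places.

At Y = 12458: Q = 156.105.
dQ/dY = 21.75/Y = 0.00174587 at this income.
η = (dQ/dY)·(Y/Q) = 0.00174587 × (12458/156.105) = 0.139.

0.139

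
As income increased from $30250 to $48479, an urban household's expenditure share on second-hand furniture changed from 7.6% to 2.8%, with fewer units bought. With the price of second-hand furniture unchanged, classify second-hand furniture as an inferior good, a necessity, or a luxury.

Quantity demanded falls as income rises, so η < 0.

inferior good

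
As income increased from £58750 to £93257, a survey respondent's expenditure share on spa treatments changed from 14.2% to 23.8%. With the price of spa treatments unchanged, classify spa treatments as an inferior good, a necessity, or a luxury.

luxury

The budget share rises as income rises, so η > 1.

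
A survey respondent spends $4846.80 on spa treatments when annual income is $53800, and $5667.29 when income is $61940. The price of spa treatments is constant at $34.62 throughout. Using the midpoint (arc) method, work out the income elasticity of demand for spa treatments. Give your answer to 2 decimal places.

1.11

With a constant price, Q₁ = 4846.80/34.62 = 140.000 and Q₂ = 5667.29/34.62 = 163.700 (equivalently, work directly with expenditure since P cancels).
Midpoint %ΔQ = (5667.29 − 4846.80)/5257.05 = 0.15607; midpoint %ΔI = (61940 − 53800)/57870 = 0.14066.
η = 0.15607 / 0.14066 = 1.11.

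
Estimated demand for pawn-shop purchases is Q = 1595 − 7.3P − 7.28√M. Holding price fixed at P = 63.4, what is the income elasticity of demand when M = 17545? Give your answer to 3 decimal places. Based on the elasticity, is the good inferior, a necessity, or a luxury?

-2.872 (inferior good)

At P = 63.4, M = 17545: Q = 167.889.
Holding P constant, ∂Q/∂M = -7.28/(2√M) = -0.0274805.
η_M = (∂Q/∂M)·(M/Q) = -0.0274805 × (17545/167.889) = -2.872.
Since η < 0, this is an inferior good.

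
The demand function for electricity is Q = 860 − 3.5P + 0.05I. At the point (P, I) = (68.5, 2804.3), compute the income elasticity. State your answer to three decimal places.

0.184

At P = 68.5, I = 2804.3: Q = 760.465.
Holding P constant, ∂Q/∂I = 0.05.
η_I = (∂Q/∂I)·(I/Q) = 0.05 × (2804.3/760.465) = 0.184.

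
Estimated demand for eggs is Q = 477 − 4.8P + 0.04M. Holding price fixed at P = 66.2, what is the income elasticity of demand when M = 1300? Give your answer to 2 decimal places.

At P = 66.2, M = 1300: Q = 211.240.
Holding P constant, ∂Q/∂M = 0.04.
η_M = (∂Q/∂M)·(M/Q) = 0.04 × (1300/211.240) = 0.25.

0.25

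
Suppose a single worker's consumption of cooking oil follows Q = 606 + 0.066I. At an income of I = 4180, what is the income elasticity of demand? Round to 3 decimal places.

0.313

At I = 4180: Q = 881.880.
dQ/dI = 0.066.
η = (dQ/dI)·(I/Q) = 0.066 × (4180/881.880) = 0.313.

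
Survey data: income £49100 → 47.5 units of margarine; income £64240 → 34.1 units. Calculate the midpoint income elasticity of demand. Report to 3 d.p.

-1.229

ΔQ = 34.1 − 47.5 = -13.4; midpoint Q̄ = (47.5 + 34.1)/2 = 40.8.
ΔI = 64240 − 49100 = 15140; midpoint Ī = (49100 + 64240)/2 = 56670.
η = (ΔQ/Q̄) ÷ (ΔI/Ī) = (-13.4/40.8) ÷ (15140/56670) = -1.229.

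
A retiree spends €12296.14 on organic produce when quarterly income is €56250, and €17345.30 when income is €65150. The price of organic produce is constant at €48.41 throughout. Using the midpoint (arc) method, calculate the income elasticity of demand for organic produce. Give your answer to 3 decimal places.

With a constant price, Q₁ = 12296.14/48.41 = 254.000 and Q₂ = 17345.30/48.41 = 358.300 (equivalently, work directly with expenditure since P cancels).
Midpoint %ΔQ = (17345.30 − 12296.14)/14820.72 = 0.34068; midpoint %ΔI = (65150 − 56250)/60700 = 0.14662.
η = 0.34068 / 0.14662 = 2.324.

2.324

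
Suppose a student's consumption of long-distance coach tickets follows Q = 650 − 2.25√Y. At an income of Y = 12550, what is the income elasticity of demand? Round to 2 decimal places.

-0.32

At Y = 12550: Q = 397.940.
dQ/dY = -2.25/(2√Y) = -0.0100422 at this income.
η = (dQ/dY)·(Y/Q) = -0.0100422 × (12550/397.940) = -0.32.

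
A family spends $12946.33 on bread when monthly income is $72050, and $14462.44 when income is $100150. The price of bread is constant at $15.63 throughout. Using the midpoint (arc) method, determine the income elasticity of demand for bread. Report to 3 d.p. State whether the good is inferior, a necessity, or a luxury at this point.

With a constant price, Q₁ = 12946.33/15.63 = 828.300 and Q₂ = 14462.44/15.63 = 925.300 (equivalently, work directly with expenditure since P cancels).
Midpoint %ΔQ = (14462.44 − 12946.33)/13704.39 = 0.11063; midpoint %ΔI = (100150 − 72050)/86100 = 0.32636.
η = 0.11063 / 0.32636 = 0.339.
0 < η < 1 ⇒ necessity.

0.339 (necessity)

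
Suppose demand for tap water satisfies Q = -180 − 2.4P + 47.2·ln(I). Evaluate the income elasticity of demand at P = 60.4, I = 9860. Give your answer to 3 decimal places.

At P = 60.4, I = 9860: Q = 109.103.
Holding P constant, ∂Q/∂I = 47.2/I = 0.00478702.
η_I = (∂Q/∂I)·(I/Q) = 0.00478702 × (9860/109.103) = 0.433.

0.433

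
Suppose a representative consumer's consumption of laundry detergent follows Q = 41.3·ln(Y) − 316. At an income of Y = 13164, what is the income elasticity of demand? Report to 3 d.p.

0.545

At Y = 13164: Q = 75.740.
dQ/dY = 41.3/Y = 0.00313734 at this income.
η = (dQ/dY)·(Y/Q) = 0.00313734 × (13164/75.740) = 0.545.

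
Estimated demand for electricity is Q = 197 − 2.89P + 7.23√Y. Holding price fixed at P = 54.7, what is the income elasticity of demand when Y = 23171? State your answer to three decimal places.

0.483

At P = 54.7, Y = 23171: Q = 1139.469.
Holding P constant, ∂Q/∂Y = 7.23/(2√Y) = 0.0237485.
η_Y = (∂Q/∂Y)·(Y/Q) = 0.0237485 × (23171/1139.469) = 0.483.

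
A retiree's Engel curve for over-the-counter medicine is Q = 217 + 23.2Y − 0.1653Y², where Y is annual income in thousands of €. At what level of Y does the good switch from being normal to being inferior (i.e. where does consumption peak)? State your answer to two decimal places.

dQ/dY = 23.2 − 0.3306Y.
The good is inferior where dQ/dY < 0. Setting dQ/dY = 0 gives Y = 23.2 / 0.3306 = 70.18.

70.18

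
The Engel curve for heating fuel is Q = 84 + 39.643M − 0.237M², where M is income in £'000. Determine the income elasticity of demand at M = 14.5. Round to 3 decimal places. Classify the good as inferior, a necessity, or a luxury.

At M = 14.5: Q = 608.9943.
dQ/dM = 39.643 − 0.474M = 32.77000.
η = (dQ/dM)·(M/Q) = 32.77000 × (14.5/608.9943) = 0.780.
0 < η < 1 ⇒ necessity.

0.780 (necessity)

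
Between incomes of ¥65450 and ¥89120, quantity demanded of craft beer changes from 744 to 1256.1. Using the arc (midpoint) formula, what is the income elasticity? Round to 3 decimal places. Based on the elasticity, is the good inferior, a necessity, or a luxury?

ΔQ = 1256.1 − 744 = 512.1; midpoint Q̄ = (744 + 1256.1)/2 = 1000.05.
ΔI = 89120 − 65450 = 23670; midpoint Ī = (65450 + 89120)/2 = 77285.
η = (ΔQ/Q̄) ÷ (ΔI/Ī) = (512.1/1000.05) ÷ (23670/77285) = 1.672.
η > 1 ⇒ luxury.

1.672 (luxury)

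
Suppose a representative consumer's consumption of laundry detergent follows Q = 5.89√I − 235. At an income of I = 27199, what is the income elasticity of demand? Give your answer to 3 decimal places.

0.660

At I = 27199: Q = 736.386.
dQ/dI = 5.89/(2√I) = 0.017857 at this income.
η = (dQ/dI)·(I/Q) = 0.017857 × (27199/736.386) = 0.660.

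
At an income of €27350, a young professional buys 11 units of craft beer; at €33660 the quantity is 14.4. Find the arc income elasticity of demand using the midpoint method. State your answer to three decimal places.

ΔQ = 14.4 − 11 = 3.4; midpoint Q̄ = (11 + 14.4)/2 = 12.7.
ΔI = 33660 − 27350 = 6310; midpoint Ī = (27350 + 33660)/2 = 30505.
η = (ΔQ/Q̄) ÷ (ΔI/Ī) = (3.4/12.7) ÷ (6310/30505) = 1.294.

1.294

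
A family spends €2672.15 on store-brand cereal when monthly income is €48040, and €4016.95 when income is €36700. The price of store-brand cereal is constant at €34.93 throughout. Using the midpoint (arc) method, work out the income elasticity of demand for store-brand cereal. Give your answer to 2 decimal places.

With a constant price, Q₁ = 2672.15/34.93 = 76.500 and Q₂ = 4016.95/34.93 = 115.000 (equivalently, work directly with expenditure since P cancels).
Midpoint %ΔQ = (4016.95 − 2672.15)/3344.55 = 0.40209; midpoint %ΔI = (36700 − 48040)/42370 = -0.26764.
η = 0.40209 / -0.26764 = -1.50.

-1.50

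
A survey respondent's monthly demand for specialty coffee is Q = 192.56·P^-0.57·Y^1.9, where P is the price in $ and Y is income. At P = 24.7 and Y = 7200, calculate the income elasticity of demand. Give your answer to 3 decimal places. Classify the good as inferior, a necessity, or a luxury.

1.900 (luxury)

For a multiplicative demand Q = A·P^α·Y^β, the income elasticity is β everywhere.
Here β = 1.9, so η = 1.900.
Since η > 1, this is a luxury.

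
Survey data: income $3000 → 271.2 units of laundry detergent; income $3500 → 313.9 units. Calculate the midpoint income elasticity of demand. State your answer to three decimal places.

0.949

ΔQ = 313.9 − 271.2 = 42.7; midpoint Q̄ = (271.2 + 313.9)/2 = 292.55.
ΔI = 3500 − 3000 = 500; midpoint Ī = (3000 + 3500)/2 = 3250.
η = (ΔQ/Q̄) ÷ (ΔI/Ī) = (42.7/292.55) ÷ (500/3250) = 0.949.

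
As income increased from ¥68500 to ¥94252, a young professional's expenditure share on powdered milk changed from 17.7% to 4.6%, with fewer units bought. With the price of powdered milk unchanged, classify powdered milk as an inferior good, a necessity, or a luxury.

Quantity demanded falls as income rises, so η < 0.

inferior good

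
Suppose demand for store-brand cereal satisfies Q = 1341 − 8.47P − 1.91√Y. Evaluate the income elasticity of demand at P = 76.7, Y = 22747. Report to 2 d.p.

-0.36

At P = 76.7, Y = 22747: Q = 403.283.
Holding P constant, ∂Q/∂Y = -1.91/(2√Y) = -0.00633201.
η_Y = (∂Q/∂Y)·(Y/Q) = -0.00633201 × (22747/403.283) = -0.36.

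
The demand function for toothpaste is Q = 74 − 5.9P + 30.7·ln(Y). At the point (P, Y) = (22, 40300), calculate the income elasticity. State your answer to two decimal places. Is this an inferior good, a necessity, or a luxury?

At P = 22, Y = 40300: Q = 269.746.
Holding P constant, ∂Q/∂Y = 30.7/Y = 0.000761787.
η_Y = (∂Q/∂Y)·(Y/Q) = 0.000761787 × (40300/269.746) = 0.11.
Since 0 < η < 1, this is a necessity.

0.11 (necessity)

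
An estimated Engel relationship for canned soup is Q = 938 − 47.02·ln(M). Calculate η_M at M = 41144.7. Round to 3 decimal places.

At M = 41144.7: Q = 438.420.
dQ/dM = -47.02/M = -0.0011428 at this income.
η = (dQ/dM)·(M/Q) = -0.0011428 × (41144.7/438.420) = -0.107.

-0.107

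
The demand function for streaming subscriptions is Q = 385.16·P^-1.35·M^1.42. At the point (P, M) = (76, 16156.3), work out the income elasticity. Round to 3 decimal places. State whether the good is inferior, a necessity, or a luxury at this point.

For a multiplicative demand Q = A·P^α·M^β, the income elasticity is β everywhere.
Here β = 1.42, so η = 1.420.
Since η > 1, this is a luxury.

1.420 (luxury)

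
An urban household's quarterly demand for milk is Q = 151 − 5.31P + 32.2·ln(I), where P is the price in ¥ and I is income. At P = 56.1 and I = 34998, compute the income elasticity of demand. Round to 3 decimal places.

0.169

At P = 56.1, I = 34998: Q = 190.019.
Holding P constant, ∂Q/∂I = 32.2/I = 0.000920053.
η_I = (∂Q/∂I)·(I/Q) = 0.000920053 × (34998/190.019) = 0.169.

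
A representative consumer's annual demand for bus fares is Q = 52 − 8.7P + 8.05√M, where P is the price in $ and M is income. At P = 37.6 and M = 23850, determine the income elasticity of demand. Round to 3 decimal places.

0.642

At P = 37.6, M = 23850: Q = 968.077.
Holding P constant, ∂Q/∂M = 8.05/(2√M) = 0.0260628.
η_M = (∂Q/∂M)·(M/Q) = 0.0260628 × (23850/968.077) = 0.642.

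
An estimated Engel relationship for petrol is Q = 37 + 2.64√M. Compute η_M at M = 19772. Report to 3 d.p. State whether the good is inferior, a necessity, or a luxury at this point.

At M = 19772: Q = 408.218.
dQ/dM = 2.64/(2√M) = 0.00938747 at this income.
η = (dQ/dM)·(M/Q) = 0.00938747 × (19772/408.218) = 0.455.
Since 0 < η < 1, the good is a necessity.

0.455 (necessity)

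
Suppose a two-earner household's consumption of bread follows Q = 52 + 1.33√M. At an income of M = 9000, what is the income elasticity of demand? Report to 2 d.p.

0.35

At M = 9000: Q = 178.175.
dQ/dM = 1.33/(2√M) = 0.00700972 at this income.
η = (dQ/dM)·(M/Q) = 0.00700972 × (9000/178.175) = 0.35.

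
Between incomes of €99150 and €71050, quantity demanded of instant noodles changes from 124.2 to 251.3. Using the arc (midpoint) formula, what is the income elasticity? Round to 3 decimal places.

-2.050

ΔQ = 251.3 − 124.2 = 127.1; midpoint Q̄ = (124.2 + 251.3)/2 = 187.75.
ΔI = 71050 − 99150 = -28100; midpoint Ī = (99150 + 71050)/2 = 85100.
η = (ΔQ/Q̄) ÷ (ΔI/Ī) = (127.1/187.75) ÷ (-28100/85100) = -2.050.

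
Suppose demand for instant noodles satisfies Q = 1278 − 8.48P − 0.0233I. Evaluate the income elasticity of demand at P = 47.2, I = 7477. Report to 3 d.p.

At P = 47.2, I = 7477: Q = 703.530.
Holding P constant, ∂Q/∂I = −0.0233.
η_I = (∂Q/∂I)·(I/Q) = -0.0233 × (7477/703.530) = -0.248.

-0.248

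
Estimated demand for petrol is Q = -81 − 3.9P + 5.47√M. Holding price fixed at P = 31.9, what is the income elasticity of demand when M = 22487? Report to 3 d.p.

At P = 31.9, M = 22487: Q = 614.853.
Holding P constant, ∂Q/∂M = 5.47/(2√M) = 0.0182386.
η_M = (∂Q/∂M)·(M/Q) = 0.0182386 × (22487/614.853) = 0.667.

0.667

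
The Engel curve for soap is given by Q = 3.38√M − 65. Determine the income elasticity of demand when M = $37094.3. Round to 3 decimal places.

0.555

At M = 37094.3: Q = 585.984.
dQ/dM = 3.38/(2√M) = 0.00877472 at this income.
η = (dQ/dM)·(M/Q) = 0.00877472 × (37094.3/585.984) = 0.555.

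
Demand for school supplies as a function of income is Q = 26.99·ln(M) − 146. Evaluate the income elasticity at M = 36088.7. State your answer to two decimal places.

At M = 36088.7: Q = 137.226.
dQ/dM = 26.99/M = 0.00074788 at this income.
η = (dQ/dM)·(M/Q) = 0.00074788 × (36088.7/137.226) = 0.20.

0.20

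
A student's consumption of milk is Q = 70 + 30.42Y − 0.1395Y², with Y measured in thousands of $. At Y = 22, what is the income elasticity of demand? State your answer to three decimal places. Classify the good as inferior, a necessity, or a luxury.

0.795 (necessity)

At Y = 22: Q = 671.7220.
dQ/dY = 30.42 − 0.279Y = 24.28200.
η = (dQ/dY)·(Y/Q) = 24.28200 × (22/671.7220) = 0.795.
0 < η < 1 ⇒ necessity.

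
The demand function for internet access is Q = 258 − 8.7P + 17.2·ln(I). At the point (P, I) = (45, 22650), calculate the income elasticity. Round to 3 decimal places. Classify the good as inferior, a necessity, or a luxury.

0.441 (necessity)

At P = 45, I = 22650: Q = 38.980.
Holding P constant, ∂Q/∂I = 17.2/I = 0.000759382.
η_I = (∂Q/∂I)·(I/Q) = 0.000759382 × (22650/38.980) = 0.441.
Since 0 < η < 1, this is a necessity.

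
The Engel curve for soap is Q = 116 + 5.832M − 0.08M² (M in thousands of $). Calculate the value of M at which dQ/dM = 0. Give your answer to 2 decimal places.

dQ/dM = 5.832 − 0.16M.
The good is inferior where dQ/dM < 0. Setting dQ/dM = 0 gives M = 5.832 / 0.16 = 36.45.

36.45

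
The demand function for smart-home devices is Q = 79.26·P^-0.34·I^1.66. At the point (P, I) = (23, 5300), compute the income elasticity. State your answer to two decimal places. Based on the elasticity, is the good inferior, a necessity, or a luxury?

1.66 (luxury)

For a multiplicative demand Q = A·P^α·I^β, the income elasticity is β everywhere.
Here β = 1.66, so η = 1.66.
Since η > 1, this is a luxury.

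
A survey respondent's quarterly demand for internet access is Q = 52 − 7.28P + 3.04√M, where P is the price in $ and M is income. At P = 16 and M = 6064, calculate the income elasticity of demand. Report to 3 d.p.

At P = 16, M = 6064: Q = 172.250.
Holding P constant, ∂Q/∂M = 3.04/(2√M) = 0.0195193.
η_M = (∂Q/∂M)·(M/Q) = 0.0195193 × (6064/172.250) = 0.687.

0.687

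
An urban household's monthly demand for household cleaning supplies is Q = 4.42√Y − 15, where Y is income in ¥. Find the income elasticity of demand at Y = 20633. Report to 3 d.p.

0.512

At Y = 20633: Q = 619.897.
dQ/dY = 4.42/(2√Y) = 0.0153855 at this income.
η = (dQ/dY)·(Y/Q) = 0.0153855 × (20633/619.897) = 0.512.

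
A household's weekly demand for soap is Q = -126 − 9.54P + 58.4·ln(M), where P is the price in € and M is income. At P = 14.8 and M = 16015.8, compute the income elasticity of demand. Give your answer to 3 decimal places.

0.196

At P = 14.8, M = 16015.8: Q = 298.198.
Holding P constant, ∂Q/∂M = 58.4/M = 0.0036464.
η_M = (∂Q/∂M)·(M/Q) = 0.0036464 × (16015.8/298.198) = 0.196.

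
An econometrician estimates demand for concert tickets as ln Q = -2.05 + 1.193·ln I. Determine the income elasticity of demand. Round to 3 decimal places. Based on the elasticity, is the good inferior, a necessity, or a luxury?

1.193 (luxury)

In a log-linear demand, the coefficient on ln I is the income elasticity.
So η = 1.193.
η > 1 ⇒ luxury.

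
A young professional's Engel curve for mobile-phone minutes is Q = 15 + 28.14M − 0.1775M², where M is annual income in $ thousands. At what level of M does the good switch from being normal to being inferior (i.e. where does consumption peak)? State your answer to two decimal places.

79.27

dQ/dM = 28.14 − 0.355M.
The good is inferior where dQ/dM < 0. Setting dQ/dM = 0 gives M = 28.14 / 0.355 = 79.27.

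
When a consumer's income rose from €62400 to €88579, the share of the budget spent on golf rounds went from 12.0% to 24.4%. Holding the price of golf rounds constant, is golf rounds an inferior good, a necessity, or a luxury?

luxury

The budget share rises as income rises, so η > 1.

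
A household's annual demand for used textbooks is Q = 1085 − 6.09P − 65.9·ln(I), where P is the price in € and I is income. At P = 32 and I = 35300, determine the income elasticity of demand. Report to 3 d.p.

-0.329

At P = 32, I = 35300: Q = 200.039.
Holding P constant, ∂Q/∂I = -65.9/I = -0.00186686.
η_I = (∂Q/∂I)·(I/Q) = -0.00186686 × (35300/200.039) = -0.329.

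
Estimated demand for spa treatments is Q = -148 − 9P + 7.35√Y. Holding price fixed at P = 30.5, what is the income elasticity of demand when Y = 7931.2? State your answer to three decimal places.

At P = 30.5, Y = 7931.2: Q = 232.071.
Holding P constant, ∂Q/∂Y = 7.35/(2√Y) = 0.0412656.
η_Y = (∂Q/∂Y)·(Y/Q) = 0.0412656 × (7931.2/232.071) = 1.410.

1.410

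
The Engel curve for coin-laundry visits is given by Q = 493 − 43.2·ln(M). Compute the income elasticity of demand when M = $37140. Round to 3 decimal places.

-1.124

At M = 37140: Q = 38.430.
dQ/dM = -43.2/M = -0.00116317 at this income.
η = (dQ/dM)·(M/Q) = -0.00116317 × (37140/38.430) = -1.124.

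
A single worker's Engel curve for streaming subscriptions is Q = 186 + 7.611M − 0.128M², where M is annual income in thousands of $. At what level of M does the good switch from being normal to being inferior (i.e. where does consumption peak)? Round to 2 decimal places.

29.73

dQ/dM = 7.611 − 0.256M.
The good is inferior where dQ/dM < 0. Setting dQ/dM = 0 gives M = 7.611 / 0.256 = 29.73.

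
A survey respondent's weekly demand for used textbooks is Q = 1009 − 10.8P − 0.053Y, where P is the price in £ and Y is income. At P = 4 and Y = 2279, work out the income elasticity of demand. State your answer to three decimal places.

-0.143

At P = 4, Y = 2279: Q = 845.013.
Holding P constant, ∂Q/∂Y = −0.053.
η_Y = (∂Q/∂Y)·(Y/Q) = -0.053 × (2279/845.013) = -0.143.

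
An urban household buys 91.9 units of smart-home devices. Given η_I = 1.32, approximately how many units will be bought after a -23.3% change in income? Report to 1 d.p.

63.6

%ΔQ ≈ η × %ΔI = 1.32 × (-23.3%) = -30.756%.
New Q ≈ 91.9 × (1 − 0.30756) = 63.6.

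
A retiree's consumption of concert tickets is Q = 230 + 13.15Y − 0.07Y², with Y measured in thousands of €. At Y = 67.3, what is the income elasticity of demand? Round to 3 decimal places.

0.314

At Y = 67.3: Q = 797.9447.
dQ/dY = 13.15 − 0.14Y = 3.72800.
η = (dQ/dY)·(Y/Q) = 3.72800 × (67.3/797.9447) = 0.314.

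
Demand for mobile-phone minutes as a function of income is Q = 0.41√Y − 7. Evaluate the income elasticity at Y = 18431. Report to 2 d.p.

At Y = 18431: Q = 48.662.
dQ/dY = 0.41/(2√Y) = 0.00151001 at this income.
η = (dQ/dY)·(Y/Q) = 0.00151001 × (18431/48.662) = 0.57.

0.57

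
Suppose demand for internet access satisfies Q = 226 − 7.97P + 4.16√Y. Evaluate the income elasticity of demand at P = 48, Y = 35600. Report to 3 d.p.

At P = 48, Y = 35600: Q = 628.347.
Holding P constant, ∂Q/∂Y = 4.16/(2√Y) = 0.011024.
η_Y = (∂Q/∂Y)·(Y/Q) = 0.011024 × (35600/628.347) = 0.625.

0.625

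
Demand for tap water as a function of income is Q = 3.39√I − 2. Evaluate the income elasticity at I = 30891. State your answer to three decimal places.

0.502

At I = 30891: Q = 593.821.
dQ/dI = 3.39/(2√I) = 0.00964392 at this income.
η = (dQ/dI)·(I/Q) = 0.00964392 × (30891/593.821) = 0.502.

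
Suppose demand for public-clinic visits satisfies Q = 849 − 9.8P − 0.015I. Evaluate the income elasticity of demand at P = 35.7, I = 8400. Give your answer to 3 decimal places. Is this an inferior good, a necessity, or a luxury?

At P = 35.7, I = 8400: Q = 373.140.
Holding P constant, ∂Q/∂I = −0.015.
η_I = (∂Q/∂I)·(I/Q) = -0.015 × (8400/373.140) = -0.338.
Since η < 0, this is an inferior good.

-0.338 (inferior good)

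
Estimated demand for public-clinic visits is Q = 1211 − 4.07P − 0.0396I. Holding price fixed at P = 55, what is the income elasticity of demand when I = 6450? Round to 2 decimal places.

At P = 55, I = 6450: Q = 731.730.
Holding P constant, ∂Q/∂I = −0.0396.
η_I = (∂Q/∂I)·(I/Q) = -0.0396 × (6450/731.730) = -0.35.

-0.35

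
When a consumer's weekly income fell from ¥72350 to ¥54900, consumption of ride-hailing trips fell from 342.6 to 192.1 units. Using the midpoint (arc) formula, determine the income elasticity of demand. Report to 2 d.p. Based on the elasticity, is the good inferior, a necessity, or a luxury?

2.05 (luxury)

ΔQ = 192.1 − 342.6 = -150.5; midpoint Q̄ = (342.6 + 192.1)/2 = 267.35.
ΔI = 54900 − 72350 = -17450; midpoint Ī = (72350 + 54900)/2 = 63625.
η = (ΔQ/Q̄) ÷ (ΔI/Ī) = (-150.5/267.35) ÷ (-17450/63625) = 2.05.
η > 1 ⇒ luxury.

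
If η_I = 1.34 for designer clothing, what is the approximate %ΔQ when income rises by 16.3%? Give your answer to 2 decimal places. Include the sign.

%ΔQ ≈ η × %ΔI = 1.34 × 16.3% = 21.84%.

21.84%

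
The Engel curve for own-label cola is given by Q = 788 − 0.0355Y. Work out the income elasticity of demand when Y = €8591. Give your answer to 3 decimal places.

At Y = 8591: Q = 483.020.
dQ/dY = −0.0355.
η = (dQ/dY)·(Y/Q) = -0.0355 × (8591/483.020) = -0.631.

-0.631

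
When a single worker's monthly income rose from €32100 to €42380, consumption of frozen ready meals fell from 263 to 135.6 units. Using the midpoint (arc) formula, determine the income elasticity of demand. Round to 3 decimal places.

ΔQ = 135.6 − 263 = -127.4; midpoint Q̄ = (263 + 135.6)/2 = 199.3.
ΔI = 42380 − 32100 = 10280; midpoint Ī = (32100 + 42380)/2 = 37240.
η = (ΔQ/Q̄) ÷ (ΔI/Ī) = (-127.4/199.3) ÷ (10280/37240) = -2.316.

-2.316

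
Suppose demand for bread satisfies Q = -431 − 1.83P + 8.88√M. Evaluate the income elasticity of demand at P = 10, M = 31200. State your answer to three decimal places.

0.701

At P = 10, M = 31200: Q = 1119.221.
Holding P constant, ∂Q/∂M = 8.88/(2√M) = 0.0251366.
η_M = (∂Q/∂M)·(M/Q) = 0.0251366 × (31200/1119.221) = 0.701.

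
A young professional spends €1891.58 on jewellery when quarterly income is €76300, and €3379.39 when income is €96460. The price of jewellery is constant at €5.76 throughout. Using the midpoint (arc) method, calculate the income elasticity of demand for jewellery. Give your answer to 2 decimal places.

With a constant price, Q₁ = 1891.58/5.76 = 328.399 and Q₂ = 3379.39/5.76 = 586.700 (equivalently, work directly with expenditure since P cancels).
Midpoint %ΔQ = (3379.39 − 1891.58)/2635.48 = 0.56453; midpoint %ΔI = (96460 − 76300)/86380 = 0.23339.
η = 0.56453 / 0.23339 = 2.42.

2.42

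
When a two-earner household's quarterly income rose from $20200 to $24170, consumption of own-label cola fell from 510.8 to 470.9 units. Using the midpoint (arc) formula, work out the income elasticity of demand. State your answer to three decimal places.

-0.454

ΔQ = 470.9 − 510.8 = -39.9; midpoint Q̄ = (510.8 + 470.9)/2 = 490.85.
ΔI = 24170 − 20200 = 3970; midpoint Ī = (20200 + 24170)/2 = 22185.
η = (ΔQ/Q̄) ÷ (ΔI/Ī) = (-39.9/490.85) ÷ (3970/22185) = -0.454.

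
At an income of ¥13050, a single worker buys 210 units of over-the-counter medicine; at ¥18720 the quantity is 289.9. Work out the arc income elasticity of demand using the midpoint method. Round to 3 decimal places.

ΔQ = 289.9 − 210 = 79.9; midpoint Q̄ = (210 + 289.9)/2 = 249.95.
ΔI = 18720 − 13050 = 5670; midpoint Ī = (13050 + 18720)/2 = 15885.
η = (ΔQ/Q̄) ÷ (ΔI/Ī) = (79.9/249.95) ÷ (5670/15885) = 0.896.

0.896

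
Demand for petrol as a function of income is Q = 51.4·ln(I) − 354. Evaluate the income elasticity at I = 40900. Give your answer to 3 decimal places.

At I = 40900: Q = 191.811.
dQ/dI = 51.4/I = 0.00125672 at this income.
η = (dQ/dI)·(I/Q) = 0.00125672 × (40900/191.811) = 0.268.

0.268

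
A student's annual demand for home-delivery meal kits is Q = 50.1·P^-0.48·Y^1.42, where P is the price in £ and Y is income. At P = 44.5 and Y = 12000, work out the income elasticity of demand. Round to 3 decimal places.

For a multiplicative demand Q = A·P^α·Y^β, the income elasticity is β everywhere.
Here β = 1.42, so η = 1.420.

1.420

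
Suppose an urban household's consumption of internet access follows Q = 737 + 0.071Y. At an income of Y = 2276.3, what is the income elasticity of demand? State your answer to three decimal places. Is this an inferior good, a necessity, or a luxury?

At Y = 2276.3: Q = 898.617.
dQ/dY = 0.071.
η = (dQ/dY)·(Y/Q) = 0.071 × (2276.3/898.617) = 0.180.
Since 0 < η < 1, the good is a necessity.

0.180 (necessity)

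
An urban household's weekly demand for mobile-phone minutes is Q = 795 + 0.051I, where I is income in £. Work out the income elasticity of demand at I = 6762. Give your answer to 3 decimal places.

0.303

At I = 6762: Q = 1139.862.
dQ/dI = 0.051.
η = (dQ/dI)·(I/Q) = 0.051 × (6762/1139.862) = 0.303.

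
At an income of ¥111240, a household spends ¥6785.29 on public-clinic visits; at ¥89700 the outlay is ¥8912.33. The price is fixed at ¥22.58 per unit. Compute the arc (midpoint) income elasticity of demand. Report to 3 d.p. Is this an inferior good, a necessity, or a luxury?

With a constant price, Q₁ = 6785.29/22.58 = 300.500 and Q₂ = 8912.33/22.58 = 394.700 (equivalently, work directly with expenditure since P cancels).
Midpoint %ΔQ = (8912.33 − 6785.29)/7848.81 = 0.27100; midpoint %ΔI = (89700 − 111240)/100470 = -0.21439.
η = 0.27100 / -0.21439 = -1.264.
η < 0 ⇒ inferior good.

-1.264 (inferior good)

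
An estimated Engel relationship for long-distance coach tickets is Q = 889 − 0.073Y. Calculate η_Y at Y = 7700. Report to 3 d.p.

-1.719

At Y = 7700: Q = 326.900.
dQ/dY = −0.073.
η = (dQ/dY)·(Y/Q) = -0.073 × (7700/326.900) = -1.719.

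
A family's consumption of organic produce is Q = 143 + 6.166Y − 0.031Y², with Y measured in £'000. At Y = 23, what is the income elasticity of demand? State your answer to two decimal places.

0.41

At Y = 23: Q = 268.4190.
dQ/dY = 6.166 − 0.062Y = 4.74000.
η = (dQ/dY)·(Y/Q) = 4.74000 × (23/268.4190) = 0.41.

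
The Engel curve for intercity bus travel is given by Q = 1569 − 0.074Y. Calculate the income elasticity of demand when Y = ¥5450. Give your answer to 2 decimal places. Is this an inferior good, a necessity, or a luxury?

At Y = 5450: Q = 1165.700.
dQ/dY = −0.074.
η = (dQ/dY)·(Y/Q) = -0.074 × (5450/1165.700) = -0.35.
Since η < 0, the good is an inferior good.

-0.35 (inferior good)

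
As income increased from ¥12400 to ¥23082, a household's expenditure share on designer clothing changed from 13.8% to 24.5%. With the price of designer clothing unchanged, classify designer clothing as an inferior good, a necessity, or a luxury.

luxury

The budget share rises as income rises, so η > 1.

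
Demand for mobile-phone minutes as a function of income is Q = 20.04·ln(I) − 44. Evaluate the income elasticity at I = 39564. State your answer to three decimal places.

At I = 39564: Q = 168.137.
dQ/dI = 20.04/I = 0.000506521 at this income.
η = (dQ/dI)·(I/Q) = 0.000506521 × (39564/168.137) = 0.119.

0.119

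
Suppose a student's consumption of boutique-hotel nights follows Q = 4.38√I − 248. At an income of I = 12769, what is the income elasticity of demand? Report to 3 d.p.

At I = 12769: Q = 246.940.
dQ/dI = 4.38/(2√I) = 0.0193805 at this income.
η = (dQ/dI)·(I/Q) = 0.0193805 × (12769/246.940) = 1.002.

1.002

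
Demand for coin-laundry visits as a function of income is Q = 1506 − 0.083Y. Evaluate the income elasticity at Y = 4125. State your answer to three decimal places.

At Y = 4125: Q = 1163.625.
dQ/dY = −0.083.
η = (dQ/dY)·(Y/Q) = -0.083 × (4125/1163.625) = -0.294.

-0.294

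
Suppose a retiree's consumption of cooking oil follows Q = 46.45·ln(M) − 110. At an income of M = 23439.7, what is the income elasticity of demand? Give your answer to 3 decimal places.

At M = 23439.7: Q = 357.389.
dQ/dM = 46.45/M = 0.00198168 at this income.
η = (dQ/dM)·(M/Q) = 0.00198168 × (23439.7/357.389) = 0.130.

0.130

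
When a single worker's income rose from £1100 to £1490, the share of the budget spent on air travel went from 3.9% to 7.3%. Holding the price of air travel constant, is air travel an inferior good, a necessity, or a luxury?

The budget share rises as income rises, so η > 1.

luxury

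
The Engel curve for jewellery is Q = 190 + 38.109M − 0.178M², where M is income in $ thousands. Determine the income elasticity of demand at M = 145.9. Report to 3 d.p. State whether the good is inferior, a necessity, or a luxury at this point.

At M = 145.9: Q = 1961.0509.
dQ/dM = 38.109 − 0.356M = -13.83140.
η = (dQ/dM)·(M/Q) = -13.83140 × (145.9/1961.0509) = -1.029.
η < 0 ⇒ inferior good.

-1.029 (inferior good)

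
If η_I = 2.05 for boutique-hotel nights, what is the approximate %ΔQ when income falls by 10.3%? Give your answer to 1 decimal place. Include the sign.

%ΔQ ≈ η × %ΔI = 2.05 × (-10.3%) = -21.1%.

-21.1%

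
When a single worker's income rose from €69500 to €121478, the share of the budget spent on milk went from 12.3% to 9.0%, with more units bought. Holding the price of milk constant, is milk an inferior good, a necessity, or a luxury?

Quantity rises but the budget share falls as income rises, so 0 < η < 1.

necessity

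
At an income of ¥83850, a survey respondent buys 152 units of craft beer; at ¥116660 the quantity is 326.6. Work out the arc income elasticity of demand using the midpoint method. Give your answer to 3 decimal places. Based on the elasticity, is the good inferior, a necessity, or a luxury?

ΔQ = 326.6 − 152 = 174.6; midpoint Q̄ = (152 + 326.6)/2 = 239.3.
ΔI = 116660 − 83850 = 32810; midpoint Ī = (83850 + 116660)/2 = 100255.
η = (ΔQ/Q̄) ÷ (ΔI/Ī) = (174.6/239.3) ÷ (32810/100255) = 2.229.
η > 1 ⇒ luxury.

2.229 (luxury)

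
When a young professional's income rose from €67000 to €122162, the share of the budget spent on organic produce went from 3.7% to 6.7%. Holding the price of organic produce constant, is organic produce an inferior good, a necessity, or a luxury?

luxury

The budget share rises as income rises, so η > 1.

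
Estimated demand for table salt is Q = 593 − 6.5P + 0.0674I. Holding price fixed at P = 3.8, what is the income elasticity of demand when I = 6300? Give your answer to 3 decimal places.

At P = 3.8, I = 6300: Q = 992.920.
Holding P constant, ∂Q/∂I = 0.0674.
η_I = (∂Q/∂I)·(I/Q) = 0.0674 × (6300/992.920) = 0.428.

0.428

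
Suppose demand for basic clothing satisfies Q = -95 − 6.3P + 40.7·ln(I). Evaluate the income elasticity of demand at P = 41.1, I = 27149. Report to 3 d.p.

At P = 41.1, I = 27149: Q = 61.580.
Holding P constant, ∂Q/∂I = 40.7/I = 0.00149913.
η_I = (∂Q/∂I)·(I/Q) = 0.00149913 × (27149/61.580) = 0.661.

0.661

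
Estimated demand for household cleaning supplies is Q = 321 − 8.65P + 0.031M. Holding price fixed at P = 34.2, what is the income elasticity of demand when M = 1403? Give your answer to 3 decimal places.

0.633

At P = 34.2, M = 1403: Q = 68.663.
Holding P constant, ∂Q/∂M = 0.031.
η_M = (∂Q/∂M)·(M/Q) = 0.031 × (1403/68.663) = 0.633.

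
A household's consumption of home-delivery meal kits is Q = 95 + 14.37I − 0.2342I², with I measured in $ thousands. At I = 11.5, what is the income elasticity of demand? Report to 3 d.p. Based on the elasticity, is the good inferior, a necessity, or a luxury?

0.451 (necessity)

At I = 11.5: Q = 229.2821.
dQ/dI = 14.37 − 0.4684I = 8.98340.
η = (dQ/dI)·(I/Q) = 8.98340 × (11.5/229.2821) = 0.451.
0 < η < 1 ⇒ necessity.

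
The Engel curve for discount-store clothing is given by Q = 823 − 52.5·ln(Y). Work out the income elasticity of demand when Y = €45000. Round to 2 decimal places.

-0.20

At Y = 45000: Q = 260.493.
dQ/dY = -52.5/Y = -0.00116667 at this income.
η = (dQ/dY)·(Y/Q) = -0.00116667 × (45000/260.493) = -0.20.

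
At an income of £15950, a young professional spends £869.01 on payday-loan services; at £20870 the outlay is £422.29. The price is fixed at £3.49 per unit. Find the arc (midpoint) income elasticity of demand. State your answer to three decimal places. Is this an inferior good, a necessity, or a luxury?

-2.589 (inferior good)

With a constant price, Q₁ = 869.01/3.49 = 249.000 and Q₂ = 422.29/3.49 = 121.000 (equivalently, work directly with expenditure since P cancels).
Midpoint %ΔQ = (422.29 − 869.01)/645.65 = -0.69189; midpoint %ΔI = (20870 − 15950)/18410 = 0.26725.
η = -0.69189 / 0.26725 = -2.589.
η < 0 ⇒ inferior good.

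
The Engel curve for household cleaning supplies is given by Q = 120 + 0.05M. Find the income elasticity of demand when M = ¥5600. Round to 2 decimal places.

0.70

At M = 5600: Q = 400.000.
dQ/dM = 0.05.
η = (dQ/dM)·(M/Q) = 0.05 × (5600/400.000) = 0.70.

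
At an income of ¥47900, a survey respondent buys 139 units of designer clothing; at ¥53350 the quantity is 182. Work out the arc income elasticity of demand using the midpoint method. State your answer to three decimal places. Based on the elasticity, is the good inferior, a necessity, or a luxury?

ΔQ = 182 − 139 = 43; midpoint Q̄ = (139 + 182)/2 = 160.5.
ΔI = 53350 − 47900 = 5450; midpoint Ī = (47900 + 53350)/2 = 50625.
η = (ΔQ/Q̄) ÷ (ΔI/Ī) = (43/160.5) ÷ (5450/50625) = 2.489.
η > 1 ⇒ luxury.

2.489 (luxury)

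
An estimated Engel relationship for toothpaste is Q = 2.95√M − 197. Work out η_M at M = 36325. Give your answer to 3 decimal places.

0.770

At M = 36325: Q = 365.244.
dQ/dM = 2.95/(2√M) = 0.00773908 at this income.
η = (dQ/dM)·(M/Q) = 0.00773908 × (36325/365.244) = 0.770.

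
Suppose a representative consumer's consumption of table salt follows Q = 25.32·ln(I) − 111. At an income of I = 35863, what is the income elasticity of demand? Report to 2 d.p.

0.16

At I = 35863: Q = 154.543.
dQ/dI = 25.32/I = 0.00070602 at this income.
η = (dQ/dI)·(I/Q) = 0.00070602 × (35863/154.543) = 0.16.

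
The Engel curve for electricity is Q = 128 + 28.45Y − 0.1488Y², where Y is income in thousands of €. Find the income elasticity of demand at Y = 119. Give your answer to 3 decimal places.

At Y = 119: Q = 1406.3932.
dQ/dY = 28.45 − 0.2976Y = -6.96440.
η = (dQ/dY)·(Y/Q) = -6.96440 × (119/1406.3932) = -0.589.

-0.589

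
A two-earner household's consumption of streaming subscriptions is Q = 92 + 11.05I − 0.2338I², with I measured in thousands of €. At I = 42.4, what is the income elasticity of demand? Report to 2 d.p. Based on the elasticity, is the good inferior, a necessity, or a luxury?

At I = 42.4: Q = 140.2037.
dQ/dI = 11.05 − 0.4676I = -8.77624.
η = (dQ/dI)·(I/Q) = -8.77624 × (42.4/140.2037) = -2.65.
η < 0 ⇒ inferior good.

-2.65 (inferior good)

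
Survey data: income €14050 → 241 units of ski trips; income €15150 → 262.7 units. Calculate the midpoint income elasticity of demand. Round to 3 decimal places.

1.144

ΔQ = 262.7 − 241 = 21.7; midpoint Q̄ = (241 + 262.7)/2 = 251.85.
ΔI = 15150 − 14050 = 1100; midpoint Ī = (14050 + 15150)/2 = 14600.
η = (ΔQ/Q̄) ÷ (ΔI/Ī) = (21.7/251.85) ÷ (1100/14600) = 1.144.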